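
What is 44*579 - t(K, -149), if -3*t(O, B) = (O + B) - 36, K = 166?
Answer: 76409/3 ≈ 25470.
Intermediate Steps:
t(O, B) = 12 - B/3 - O/3 (t(O, B) = -((O + B) - 36)/3 = -((B + O) - 36)/3 = -(-36 + B + O)/3 = 12 - B/3 - O/3)
44*579 - t(K, -149) = 44*579 - (12 - 1/3*(-149) - 1/3*166) = 25476 - (12 + 149/3 - 166/3) = 25476 - 1*19/3 = 25476 - 19/3 = 76409/3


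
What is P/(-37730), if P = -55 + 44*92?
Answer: -363/3430 ≈ -0.10583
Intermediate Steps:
P = 3993 (P = -55 + 4048 = 3993)
P/(-37730) = 3993/(-37730) = 3993*(-1/37730) = -363/3430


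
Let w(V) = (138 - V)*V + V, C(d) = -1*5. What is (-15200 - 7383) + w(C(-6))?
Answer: -23303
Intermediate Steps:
C(d) = -5
w(V) = V + V*(138 - V) (w(V) = V*(138 - V) + V = V + V*(138 - V))
(-15200 - 7383) + w(C(-6)) = (-15200 - 7383) - 5*(139 - 1*(-5)) = -22583 - 5*(139 + 5) = -22583 - 5*144 = -22583 - 720 = -23303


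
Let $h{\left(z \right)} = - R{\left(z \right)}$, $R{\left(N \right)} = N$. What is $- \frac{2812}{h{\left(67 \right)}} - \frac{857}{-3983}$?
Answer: $\frac{11257615}{266861} \approx 42.185$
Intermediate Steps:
$h{\left(z \right)} = - z$
$- \frac{2812}{h{\left(67 \right)}} - \frac{857}{-3983} = - \frac{2812}{\left(-1\right) 67} - \frac{857}{-3983} = - \frac{2812}{-67} - - \frac{857}{3983} = \left(-2812\right) \left(- \frac{1}{67}\right) + \frac{857}{3983} = \frac{2812}{67} + \frac{857}{3983} = \frac{11257615}{266861}$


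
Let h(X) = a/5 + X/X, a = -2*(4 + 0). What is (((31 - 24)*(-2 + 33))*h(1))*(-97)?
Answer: 63147/5 ≈ 12629.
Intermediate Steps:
a = -8 (a = -2*4 = -8)
h(X) = -⅗ (h(X) = -8/5 + X/X = -8*⅕ + 1 = -8/5 + 1 = -⅗)
(((31 - 24)*(-2 + 33))*h(1))*(-97) = (((31 - 24)*(-2 + 33))*(-⅗))*(-97) = ((7*31)*(-⅗))*(-97) = (217*(-⅗))*(-97) = -651/5*(-97) = 63147/5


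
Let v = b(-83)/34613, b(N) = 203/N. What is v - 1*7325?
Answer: -21043838878/2872879 ≈ -7325.0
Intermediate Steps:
v = -203/2872879 (v = (203/(-83))/34613 = (203*(-1/83))*(1/34613) = -203/83*1/34613 = -203/2872879 ≈ -7.0661e-5)
v - 1*7325 = -203/2872879 - 1*7325 = -203/2872879 - 7325 = -21043838878/2872879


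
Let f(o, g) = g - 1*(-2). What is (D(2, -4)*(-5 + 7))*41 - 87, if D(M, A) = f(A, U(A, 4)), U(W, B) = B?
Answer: 405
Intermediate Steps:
f(o, g) = 2 + g (f(o, g) = g + 2 = 2 + g)
D(M, A) = 6 (D(M, A) = 2 + 4 = 6)
(D(2, -4)*(-5 + 7))*41 - 87 = (6*(-5 + 7))*41 - 87 = (6*2)*41 - 87 = 12*41 - 87 = 492 - 87 = 405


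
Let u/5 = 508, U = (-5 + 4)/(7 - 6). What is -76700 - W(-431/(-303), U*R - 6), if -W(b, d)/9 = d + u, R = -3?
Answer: -53867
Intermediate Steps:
U = -1 (U = -1/1 = -1*1 = -1)
u = 2540 (u = 5*508 = 2540)
W(b, d) = -22860 - 9*d (W(b, d) = -9*(d + 2540) = -9*(2540 + d) = -22860 - 9*d)
-76700 - W(-431/(-303), U*R - 6) = -76700 - (-22860 - 9*(-1*(-3) - 6)) = -76700 - (-22860 - 9*(3 - 6)) = -76700 - (-22860 - 9*(-3)) = -76700 - (-22860 + 27) = -76700 - 1*(-22833) = -76700 + 22833 = -53867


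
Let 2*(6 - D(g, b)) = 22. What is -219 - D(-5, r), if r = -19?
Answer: -214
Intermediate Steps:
D(g, b) = -5 (D(g, b) = 6 - ½*22 = 6 - 11 = -5)
-219 - D(-5, r) = -219 - 1*(-5) = -219 + 5 = -214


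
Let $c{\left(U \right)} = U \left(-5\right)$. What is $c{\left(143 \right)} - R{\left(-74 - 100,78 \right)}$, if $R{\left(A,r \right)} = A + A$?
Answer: $-367$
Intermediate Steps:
$R{\left(A,r \right)} = 2 A$
$c{\left(U \right)} = - 5 U$
$c{\left(143 \right)} - R{\left(-74 - 100,78 \right)} = \left(-5\right) 143 - 2 \left(-74 - 100\right) = -715 - 2 \left(-74 - 100\right) = -715 - 2 \left(-174\right) = -715 - -348 = -715 + 348 = -367$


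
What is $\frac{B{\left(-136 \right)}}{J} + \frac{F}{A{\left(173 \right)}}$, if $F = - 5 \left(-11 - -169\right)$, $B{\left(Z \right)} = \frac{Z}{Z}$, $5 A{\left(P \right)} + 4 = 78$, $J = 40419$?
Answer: $- \frac{79827488}{1495503} \approx -53.378$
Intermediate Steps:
$A{\left(P \right)} = \frac{74}{5}$ ($A{\left(P \right)} = - \frac{4}{5} + \frac{1}{5} \cdot 78 = - \frac{4}{5} + \frac{78}{5} = \frac{74}{5}$)
$B{\left(Z \right)} = 1$
$F = -790$ ($F = - 5 \left(-11 + 169\right) = \left(-5\right) 158 = -790$)
$\frac{B{\left(-136 \right)}}{J} + \frac{F}{A{\left(173 \right)}} = 1 \cdot \frac{1}{40419} - \frac{790}{\frac{74}{5}} = 1 \cdot \frac{1}{40419} - \frac{1975}{37} = \frac{1}{40419} - \frac{1975}{37} = - \frac{79827488}{1495503}$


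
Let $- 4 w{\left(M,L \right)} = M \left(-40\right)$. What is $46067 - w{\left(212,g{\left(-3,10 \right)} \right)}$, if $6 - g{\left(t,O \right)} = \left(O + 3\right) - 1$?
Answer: $43947$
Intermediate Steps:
$g{\left(t,O \right)} = 4 - O$ ($g{\left(t,O \right)} = 6 - \left(\left(O + 3\right) - 1\right) = 6 - \left(\left(3 + O\right) - 1\right) = 6 - \left(2 + O\right) = 4 - O$)
$w{\left(M,L \right)} = 10 M$ ($w{\left(M,L \right)} = - \frac{M \left(-40\right)}{4} = - \frac{\left(-40\right) M}{4} = 10 M$)
$46067 - w{\left(212,g{\left(-3,10 \right)} \right)} = 46067 - 10 \cdot 212 = 46067 - 2120 = 43947$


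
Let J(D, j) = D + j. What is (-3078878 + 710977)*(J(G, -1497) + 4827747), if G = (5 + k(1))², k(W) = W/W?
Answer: -11428167445686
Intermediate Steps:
k(W) = 1
G = 36 (G = (5 + 1)² = 6² = 36)
(-3078878 + 710977)*(J(G, -1497) + 4827747) = (-3078878 + 710977)*((36 - 1497) + 4827747) = -2367901*(-1461 + 4827747) = -2367901*4826286 = -11428167445686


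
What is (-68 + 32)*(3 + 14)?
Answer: -612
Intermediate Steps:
(-68 + 32)*(3 + 14) = -36*17 = -612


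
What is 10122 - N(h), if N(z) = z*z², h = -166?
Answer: 4584418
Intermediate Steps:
N(z) = z³
10122 - N(h) = 10122 - 1*(-166)³ = 10122 - 1*(-4574296) = 10122 + 4574296 = 4584418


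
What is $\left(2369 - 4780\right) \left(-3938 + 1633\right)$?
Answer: $5557355$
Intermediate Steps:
$\left(2369 - 4780\right) \left(-3938 + 1633\right) = \left(-2411\right) \left(-2305\right) = 5557355$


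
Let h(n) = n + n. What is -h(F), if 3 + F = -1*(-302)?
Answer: -598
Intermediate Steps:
F = 299 (F = -3 - 1*(-302) = -3 + 302 = 299)
h(n) = 2*n
-h(F) = -2*299 = -1*598 = -598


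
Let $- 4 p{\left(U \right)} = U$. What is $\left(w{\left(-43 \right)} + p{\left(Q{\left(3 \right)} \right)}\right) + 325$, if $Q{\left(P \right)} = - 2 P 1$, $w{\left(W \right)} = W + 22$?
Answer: $\frac{611}{2} \approx 305.5$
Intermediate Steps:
$w{\left(W \right)} = 22 + W$
$Q{\left(P \right)} = - 2 P$
$p{\left(U \right)} = - \frac{U}{4}$
$\left(w{\left(-43 \right)} + p{\left(Q{\left(3 \right)} \right)}\right) + 325 = \left(\left(22 - 43\right) - \frac{\left(-2\right) 3}{4}\right) + 325 = \left(-21 - - \frac{3}{2}\right) + 325 = \left(-21 + \frac{3}{2}\right) + 325 = - \frac{39}{2} + 325 = \frac{611}{2}$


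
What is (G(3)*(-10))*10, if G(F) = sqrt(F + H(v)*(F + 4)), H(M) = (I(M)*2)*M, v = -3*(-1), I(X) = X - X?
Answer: -100*sqrt(3) ≈ -173.21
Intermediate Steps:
I(X) = 0
v = 3
H(M) = 0 (H(M) = (0*2)*M = 0*M = 0)
G(F) = sqrt(F) (G(F) = sqrt(F + 0*(F + 4)) = sqrt(F + 0*(4 + F)) = sqrt(F + 0) = sqrt(F))
(G(3)*(-10))*10 = (sqrt(3)*(-10))*10 = -10*sqrt(3)*10 = -100*sqrt(3)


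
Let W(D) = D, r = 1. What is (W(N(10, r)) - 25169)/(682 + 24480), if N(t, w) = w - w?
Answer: -25169/25162 ≈ -1.0003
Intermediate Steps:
N(t, w) = 0
(W(N(10, r)) - 25169)/(682 + 24480) = (0 - 25169)/(682 + 24480) = -25169/25162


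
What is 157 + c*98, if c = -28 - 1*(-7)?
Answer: -1901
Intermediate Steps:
c = -21 (c = -28 + 7 = -21)
157 + c*98 = 157 - 21*98 = 157 - 2058 = -1901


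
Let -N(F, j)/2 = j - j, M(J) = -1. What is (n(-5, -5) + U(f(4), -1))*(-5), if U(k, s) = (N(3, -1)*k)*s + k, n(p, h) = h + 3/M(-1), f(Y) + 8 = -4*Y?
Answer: 160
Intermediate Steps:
N(F, j) = 0 (N(F, j) = -2*(j - j) = -2*0 = 0)
f(Y) = -8 - 4*Y
n(p, h) = -3 + h (n(p, h) = h + 3/(-1) = h + 3*(-1) = h - 3 = -3 + h)
U(k, s) = k (U(k, s) = (0*k)*s + k = 0*s + k = 0 + k = k)
(n(-5, -5) + U(f(4), -1))*(-5) = ((-3 - 5) + (-8 - 4*4))*(-5) = (-8 + (-8 - 16))*(-5) = (-8 - 24)*(-5) = -32*(-5) = 160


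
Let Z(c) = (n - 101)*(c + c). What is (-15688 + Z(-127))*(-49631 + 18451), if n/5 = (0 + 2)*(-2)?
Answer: -469134280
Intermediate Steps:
n = -20 (n = 5*((0 + 2)*(-2)) = 5*(2*(-2)) = 5*(-4) = -20)
Z(c) = -242*c (Z(c) = (-20 - 101)*(c + c) = -242*c)
(-15688 + Z(-127))*(-49631 + 18451) = (-15688 - 242*(-127))*(-49631 + 18451) = (-15688 + 30734)*(-31180) = 15046*(-31180) = -469134280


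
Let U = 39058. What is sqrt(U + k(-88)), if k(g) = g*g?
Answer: sqrt(46802) ≈ 216.34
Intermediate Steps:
k(g) = g**2
sqrt(U + k(-88)) = sqrt(39058 + (-88)**2) = sqrt(39058 + 7744) = sqrt(46802)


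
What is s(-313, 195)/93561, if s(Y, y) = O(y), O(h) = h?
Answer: 5/2399 ≈ 0.0020842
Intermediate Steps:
s(Y, y) = y
s(-313, 195)/93561 = 195/93561 = 195*(1/93561) = 5/2399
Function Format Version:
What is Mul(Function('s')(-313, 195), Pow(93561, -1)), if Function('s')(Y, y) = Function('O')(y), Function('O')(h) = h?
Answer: Rational(5, 2399) ≈ 0.0020842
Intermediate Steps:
Function('s')(Y, y) = y
Mul(Function('s')(-313, 195), Pow(93561, -1)) = Mul(195, Pow(93561, -1)) = Mul(195, Rational(1, 93561)) = Rational(5, 2399)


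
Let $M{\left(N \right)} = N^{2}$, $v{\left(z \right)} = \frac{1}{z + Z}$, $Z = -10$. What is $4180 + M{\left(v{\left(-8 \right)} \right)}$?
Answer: $\frac{1354321}{324} \approx 4180.0$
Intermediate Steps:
$v{\left(z \right)} = \frac{1}{-10 + z}$ ($v{\left(z \right)} = \frac{1}{z - 10} = \frac{1}{-10 + z}$)
$4180 + M{\left(v{\left(-8 \right)} \right)} = 4180 + \left(\frac{1}{-10 - 8}\right)^{2} = 4180 + \left(\frac{1}{-18}\right)^{2} = 4180 + \left(- \frac{1}{18}\right)^{2} = 4180 + \frac{1}{324} = \frac{1354321}{324}$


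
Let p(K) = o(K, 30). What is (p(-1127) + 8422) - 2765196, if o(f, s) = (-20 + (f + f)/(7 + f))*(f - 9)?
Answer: -13681701/5 ≈ -2.7363e+6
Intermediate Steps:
o(f, s) = (-20 + 2*f/(7 + f))*(-9 + f) (o(f, s) = (-20 + (2*f)/(7 + f))*(-9 + f) = (-20 + 2*f/(7 + f))*(-9 + f))
p(K) = 2*(630 - 9*K² + 11*K)/(7 + K)
(p(-1127) + 8422) - 2765196 = (2*(630 - 9*(-1127)² + 11*(-1127))/(7 - 1127) + 8422) - 2765196 = (2*(630 - 9*1270129 - 12397)/(-1120) + 8422) - 2765196 = (2*(-1/1120)*(630 - 11431161 - 12397) + 8422) - 2765196 = (2*(-1/1120)*(-11442928) + 8422) - 2765196 = (102169/5 + 8422) - 2765196 = 144279/5 - 2765196 = -13681701/5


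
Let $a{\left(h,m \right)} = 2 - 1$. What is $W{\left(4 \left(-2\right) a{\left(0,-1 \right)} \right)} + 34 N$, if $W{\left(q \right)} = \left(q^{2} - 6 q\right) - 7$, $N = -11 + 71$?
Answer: $2145$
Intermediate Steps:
$a{\left(h,m \right)} = 1$ ($a{\left(h,m \right)} = 2 - 1 = 1$)
$N = 60$
$W{\left(q \right)} = -7 + q^{2} - 6 q$
$W{\left(4 \left(-2\right) a{\left(0,-1 \right)} \right)} + 34 N = \left(-7 + \left(4 \left(-2\right) 1\right)^{2} - 6 \cdot 4 \left(-2\right) 1\right) + 34 \cdot 60 = \left(-7 + \left(\left(-8\right) 1\right)^{2} - 6 \left(\left(-8\right) 1\right)\right) + 2040 = \left(-7 + \left(-8\right)^{2} - -48\right) + 2040 = \left(-7 + 64 + 48\right) + 2040 = 105 + 2040 = 2145$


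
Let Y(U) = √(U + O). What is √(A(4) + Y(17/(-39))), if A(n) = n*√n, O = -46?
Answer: √(12168 + 39*I*√70629)/39 ≈ 3.0421 + 1.12*I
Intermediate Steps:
Y(U) = √(-46 + U) (Y(U) = √(U - 46) = √(-46 + U))
A(n) = n^(3/2)
√(A(4) + Y(17/(-39))) = √(4^(3/2) + √(-46 + 17/(-39))) = √(8 + √(-46 + 17*(-1/39))) = √(8 + √(-46 - 17/39)) = √(8 + √(-1811/39)) = √(8 + I*√70629/39)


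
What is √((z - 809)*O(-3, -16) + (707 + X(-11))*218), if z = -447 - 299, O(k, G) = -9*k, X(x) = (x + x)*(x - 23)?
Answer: √275205 ≈ 524.60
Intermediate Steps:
X(x) = 2*x*(-23 + x) (X(x) = (2*x)*(-23 + x) = 2*x*(-23 + x))
z = -746
√((z - 809)*O(-3, -16) + (707 + X(-11))*218) = √((-746 - 809)*(-9*(-3)) + (707 + 2*(-11)*(-23 - 11))*218) = √(-1555*27 + (707 + 2*(-11)*(-34))*218) = √(-41985 + (707 + 748)*218) = √(-41985 + 1455*218) = √(-41985 + 317190) = √275205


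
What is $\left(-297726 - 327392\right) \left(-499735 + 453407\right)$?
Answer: $28960466704$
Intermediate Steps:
$\left(-297726 - 327392\right) \left(-499735 + 453407\right) = \left(-625118\right) \left(-46328\right) = 28960466704$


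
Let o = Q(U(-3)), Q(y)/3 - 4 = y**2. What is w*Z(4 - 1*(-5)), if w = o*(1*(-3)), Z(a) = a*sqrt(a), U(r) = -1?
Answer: -1215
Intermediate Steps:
Q(y) = 12 + 3*y**2
o = 15 (o = 12 + 3*(-1)**2 = 12 + 3*1 = 12 + 3 = 15)
Z(a) = a**(3/2)
w = -45 (w = 15*(1*(-3)) = 15*(-3) = -45)
w*Z(4 - 1*(-5)) = -45*(4 - 1*(-5))**(3/2) = -45*(4 + 5)**(3/2) = -45*9**(3/2) = -45*27 = -1215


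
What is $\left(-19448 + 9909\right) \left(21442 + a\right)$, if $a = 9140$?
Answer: $-291721698$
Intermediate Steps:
$\left(-19448 + 9909\right) \left(21442 + a\right) = \left(-19448 + 9909\right) \left(21442 + 9140\right) = \left(-9539\right) 30582 = -291721698$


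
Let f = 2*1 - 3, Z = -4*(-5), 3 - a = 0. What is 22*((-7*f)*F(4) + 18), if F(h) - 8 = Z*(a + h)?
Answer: 23188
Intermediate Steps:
a = 3 (a = 3 - 1*0 = 3 + 0 = 3)
Z = 20
F(h) = 68 + 20*h (F(h) = 8 + 20*(3 + h) = 8 + (60 + 20*h) = 68 + 20*h)
f = -1 (f = 2 - 3 = -1)
22*((-7*f)*F(4) + 18) = 22*((-7*(-1))*(68 + 20*4) + 18) = 22*(7*(68 + 80) + 18) = 22*(7*148 + 18) = 22*(1036 + 18) = 22*1054 = 23188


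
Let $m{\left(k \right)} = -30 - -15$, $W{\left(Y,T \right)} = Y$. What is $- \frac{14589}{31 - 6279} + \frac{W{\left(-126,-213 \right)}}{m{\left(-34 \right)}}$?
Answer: $\frac{335361}{31240} \approx 10.735$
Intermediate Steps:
$m{\left(k \right)} = -15$ ($m{\left(k \right)} = -30 + 15 = -15$)
$- \frac{14589}{31 - 6279} + \frac{W{\left(-126,-213 \right)}}{m{\left(-34 \right)}} = - \frac{14589}{31 - 6279} - \frac{126}{-15} = - \frac{14589}{31 - 6279} - - \frac{42}{5} = - \frac{14589}{-6248} + \frac{42}{5} = \left(-14589\right) \left(- \frac{1}{6248}\right) + \frac{42}{5} = \frac{14589}{6248} + \frac{42}{5} = \frac{335361}{31240}$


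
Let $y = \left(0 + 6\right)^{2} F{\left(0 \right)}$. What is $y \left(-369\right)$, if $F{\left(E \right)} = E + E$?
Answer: $0$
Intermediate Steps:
$F{\left(E \right)} = 2 E$
$y = 0$ ($y = \left(0 + 6\right)^{2} \cdot 2 \cdot 0 = 6^{2} \cdot 0 = 36 \cdot 0 = 0$)
$y \left(-369\right) = 0 \left(-369\right) = 0$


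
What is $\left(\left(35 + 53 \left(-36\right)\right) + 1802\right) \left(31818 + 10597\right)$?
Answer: $-3011465$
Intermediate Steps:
$\left(\left(35 + 53 \left(-36\right)\right) + 1802\right) \left(31818 + 10597\right) = \left(\left(35 - 1908\right) + 1802\right) 42415 = \left(-1873 + 1802\right) 42415 = \left(-71\right) 42415 = -3011465$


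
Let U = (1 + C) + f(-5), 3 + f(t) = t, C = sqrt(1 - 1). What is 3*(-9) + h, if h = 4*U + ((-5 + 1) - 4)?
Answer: -63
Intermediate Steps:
C = 0 (C = sqrt(0) = 0)
f(t) = -3 + t
U = -7 (U = (1 + 0) + (-3 - 5) = 1 - 8 = -7)
h = -36 (h = 4*(-7) + ((-5 + 1) - 4) = -28 + (-4 - 4) = -28 - 8 = -36)
3*(-9) + h = 3*(-9) - 36 = -27 - 36 = -63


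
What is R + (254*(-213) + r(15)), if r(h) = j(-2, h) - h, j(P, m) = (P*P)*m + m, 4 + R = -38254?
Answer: -92300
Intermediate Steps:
R = -38258 (R = -4 - 38254 = -38258)
j(P, m) = m + m*P² (j(P, m) = P²*m + m = m*P² + m = m + m*P²)
r(h) = 4*h (r(h) = h*(1 + (-2)²) - h = h*(1 + 4) - h = h*5 - h = 5*h - h = 4*h)
R + (254*(-213) + r(15)) = -38258 + (254*(-213) + 4*15) = -38258 + (-54102 + 60) = -38258 - 54042 = -92300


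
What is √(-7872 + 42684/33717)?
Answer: 2*I*√248548181005/11239 ≈ 88.717*I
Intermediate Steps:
√(-7872 + 42684/33717) = √(-7872 + 42684*(1/33717)) = √(-7872 + 14228/11239) = √(-88459180/11239) = 2*I*√248548181005/11239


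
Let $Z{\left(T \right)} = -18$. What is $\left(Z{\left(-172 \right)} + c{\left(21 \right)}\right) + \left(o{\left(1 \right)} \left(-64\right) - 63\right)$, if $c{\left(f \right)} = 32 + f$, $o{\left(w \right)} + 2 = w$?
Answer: $36$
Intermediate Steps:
$o{\left(w \right)} = -2 + w$
$\left(Z{\left(-172 \right)} + c{\left(21 \right)}\right) + \left(o{\left(1 \right)} \left(-64\right) - 63\right) = \left(-18 + \left(32 + 21\right)\right) - \left(63 - \left(-2 + 1\right) \left(-64\right)\right) = \left(-18 + 53\right) - -1 = 35 + \left(64 - 63\right) = 35 + 1 = 36$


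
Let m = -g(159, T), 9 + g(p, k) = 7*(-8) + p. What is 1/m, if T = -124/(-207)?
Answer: -1/94 ≈ -0.010638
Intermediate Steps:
T = 124/207 (T = -124*(-1/207) = 124/207 ≈ 0.59903)
g(p, k) = -65 + p (g(p, k) = -9 + (7*(-8) + p) = -9 + (-56 + p) = -65 + p)
m = -94 (m = -(-65 + 159) = -1*94 = -94)
1/m = 1/(-94) = -1/94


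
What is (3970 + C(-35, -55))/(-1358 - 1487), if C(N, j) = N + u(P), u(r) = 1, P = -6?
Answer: -3936/2845 ≈ -1.3835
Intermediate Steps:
C(N, j) = 1 + N (C(N, j) = N + 1 = 1 + N)
(3970 + C(-35, -55))/(-1358 - 1487) = (3970 + (1 - 35))/(-1358 - 1487) = (3970 - 34)/(-2845) = 3936*(-1/2845) = -3936/2845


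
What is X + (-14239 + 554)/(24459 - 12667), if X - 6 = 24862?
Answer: 293229771/11792 ≈ 24867.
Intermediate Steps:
X = 24868 (X = 6 + 24862 = 24868)
X + (-14239 + 554)/(24459 - 12667) = 24868 + (-14239 + 554)/(24459 - 12667) = 24868 - 13685/11792 = 293229771/11792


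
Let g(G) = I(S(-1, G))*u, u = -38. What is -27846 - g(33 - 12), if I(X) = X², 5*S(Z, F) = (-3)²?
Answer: -693072/25 ≈ -27723.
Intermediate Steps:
S(Z, F) = 9/5 (S(Z, F) = (⅕)*(-3)² = (⅕)*9 = 9/5)
g(G) = -3078/25 (g(G) = (9/5)²*(-38) = (81/25)*(-38) = -3078/25)
-27846 - g(33 - 12) = -27846 - 1*(-3078/25) = -27846 + 3078/25 = -693072/25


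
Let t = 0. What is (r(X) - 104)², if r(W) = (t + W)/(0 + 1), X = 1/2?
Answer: 42849/4 ≈ 10712.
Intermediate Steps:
X = ½ ≈ 0.50000
r(W) = W (r(W) = (0 + W)/(0 + 1) = W/1 = W*1 = W)
(r(X) - 104)² = (½ - 104)² = (-207/2)² = 42849/4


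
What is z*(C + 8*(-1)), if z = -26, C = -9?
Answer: 442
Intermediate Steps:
z*(C + 8*(-1)) = -26*(-9 + 8*(-1)) = -26*(-9 - 8) = -26*(-17) = 442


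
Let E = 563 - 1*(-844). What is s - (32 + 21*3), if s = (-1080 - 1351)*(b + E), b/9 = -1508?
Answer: 29573020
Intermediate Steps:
b = -13572 (b = 9*(-1508) = -13572)
E = 1407 (E = 563 + 844 = 1407)
s = 29573115 (s = (-1080 - 1351)*(-13572 + 1407) = -2431*(-12165) = 29573115)
s - (32 + 21*3) = 29573115 - (32 + 21*3) = 29573115 - (32 + 63) = 29573115 - 1*95 = 29573115 - 95 = 29573020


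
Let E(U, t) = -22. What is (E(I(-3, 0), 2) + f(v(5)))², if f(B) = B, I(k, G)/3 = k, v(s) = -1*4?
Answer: 676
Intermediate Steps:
v(s) = -4
I(k, G) = 3*k
(E(I(-3, 0), 2) + f(v(5)))² = (-22 - 4)² = (-26)² = 676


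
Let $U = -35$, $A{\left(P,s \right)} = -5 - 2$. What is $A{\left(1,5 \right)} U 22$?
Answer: $5390$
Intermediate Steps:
$A{\left(P,s \right)} = -7$ ($A{\left(P,s \right)} = -5 - 2 = -7$)
$A{\left(1,5 \right)} U 22 = \left(-7\right) \left(-35\right) 22 = 245 \cdot 22 = 5390$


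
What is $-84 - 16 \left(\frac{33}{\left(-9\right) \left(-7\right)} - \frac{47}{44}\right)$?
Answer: $- \frac{17392}{231} \approx -75.29$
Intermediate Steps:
$-84 - 16 \left(\frac{33}{\left(-9\right) \left(-7\right)} - \frac{47}{44}\right) = -84 - 16 \left(\frac{33}{63} - \frac{47}{44}\right) = -84 - 16 \left(33 \cdot \frac{1}{63} - \frac{47}{44}\right) = -84 - 16 \left(\frac{11}{21} - \frac{47}{44}\right) = -84 - - \frac{2012}{231} = -84 + \frac{2012}{231} = - \frac{17392}{231}$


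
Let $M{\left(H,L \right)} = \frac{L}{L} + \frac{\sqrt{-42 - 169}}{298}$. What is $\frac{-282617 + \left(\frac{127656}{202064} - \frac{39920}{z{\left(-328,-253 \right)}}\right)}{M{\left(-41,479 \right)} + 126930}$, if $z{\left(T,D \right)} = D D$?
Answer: $- \frac{2575185420363079036626302}{1156586015555025896943355} + \frac{68080782577139729 i \sqrt{211}}{1156586015555025896943355} \approx -2.2265 + 8.5504 \cdot 10^{-7} i$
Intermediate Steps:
$z{\left(T,D \right)} = D^{2}$
$M{\left(H,L \right)} = 1 + \frac{i \sqrt{211}}{298}$ ($M{\left(H,L \right)} = 1 + \sqrt{-211} \cdot \frac{1}{298} = 1 + i \sqrt{211} \cdot \frac{1}{298} = 1 + \frac{i \sqrt{211}}{298}$)
$\frac{-282617 + \left(\frac{127656}{202064} - \frac{39920}{z{\left(-328,-253 \right)}}\right)}{M{\left(-41,479 \right)} + 126930} = \frac{-282617 + \left(\frac{127656}{202064} - \frac{39920}{\left(-253\right)^{2}}\right)}{\left(1 + \frac{i \sqrt{211}}{298}\right) + 126930} = \frac{-282617 + \left(127656 \cdot \frac{1}{202064} - \frac{39920}{64009}\right)}{126931 + \frac{i \sqrt{211}}{298}} = \frac{-282617 + \left(\frac{15957}{25258} - \frac{39920}{64009}\right)}{126931 + \frac{i \sqrt{211}}{298}} = \frac{-282617 + \frac{13092253}{1616739322}}{126931 + \frac{i \sqrt{211}}{298}} = - \frac{456918003873421}{1616739322 \left(126931 + \frac{i \sqrt{211}}{298}\right)}$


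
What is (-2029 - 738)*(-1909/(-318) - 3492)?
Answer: 3067349549/318 ≈ 9.6458e+6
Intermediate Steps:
(-2029 - 738)*(-1909/(-318) - 3492) = -2767*(-1909*(-1/318) - 3492) = -2767*(1909/318 - 3492) = -2767*(-1108547/318) = 3067349549/318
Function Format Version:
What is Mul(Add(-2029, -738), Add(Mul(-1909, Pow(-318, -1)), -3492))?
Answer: Rational(3067349549, 318) ≈ 9.6458e+6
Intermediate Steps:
Mul(Add(-2029, -738), Add(Mul(-1909, Pow(-318, -1)), -3492)) = Mul(-2767, Add(Mul(-1909, Rational(-1, 318)), -3492)) = Mul(-2767, Add(Rational(1909, 318), -3492)) = Mul(-2767, Rational(-1108547, 318)) = Rational(3067349549, 318)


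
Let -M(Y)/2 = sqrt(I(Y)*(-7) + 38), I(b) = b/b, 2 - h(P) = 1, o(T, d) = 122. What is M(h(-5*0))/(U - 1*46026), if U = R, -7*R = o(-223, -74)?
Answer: 7*sqrt(31)/161152 ≈ 0.00024185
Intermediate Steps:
h(P) = 1 (h(P) = 2 - 1*1 = 2 - 1 = 1)
I(b) = 1
M(Y) = -2*sqrt(31) (M(Y) = -2*sqrt(1*(-7) + 38) = -2*sqrt(-7 + 38) = -2*sqrt(31))
R = -122/7 (R = -1/7*122 = -122/7 ≈ -17.429)
U = -122/7 ≈ -17.429
M(h(-5*0))/(U - 1*46026) = (-2*sqrt(31))/(-122/7 - 1*46026) = (-2*sqrt(31))/(-122/7 - 46026) = (-2*sqrt(31))/(-322304/7) = -2*sqrt(31)*(-7/322304) = 7*sqrt(31)/161152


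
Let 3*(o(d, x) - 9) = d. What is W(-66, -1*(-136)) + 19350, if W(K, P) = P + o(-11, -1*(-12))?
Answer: 58474/3 ≈ 19491.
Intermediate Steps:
o(d, x) = 9 + d/3
W(K, P) = 16/3 + P (W(K, P) = P + (9 + (1/3)*(-11)) = P + (9 - 11/3) = P + 16/3 = 16/3 + P)
W(-66, -1*(-136)) + 19350 = (16/3 - 1*(-136)) + 19350 = (16/3 + 136) + 19350 = 424/3 + 19350 = 58474/3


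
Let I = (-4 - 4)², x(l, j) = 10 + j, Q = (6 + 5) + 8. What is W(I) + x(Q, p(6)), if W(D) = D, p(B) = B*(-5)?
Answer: 44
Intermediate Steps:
Q = 19 (Q = 11 + 8 = 19)
p(B) = -5*B
I = 64 (I = (-8)² = 64)
W(I) + x(Q, p(6)) = 64 + (10 - 5*6) = 64 + (10 - 30) = 64 - 20 = 44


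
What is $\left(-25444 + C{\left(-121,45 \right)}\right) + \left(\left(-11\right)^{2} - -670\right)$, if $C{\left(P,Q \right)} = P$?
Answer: $-24774$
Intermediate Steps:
$\left(-25444 + C{\left(-121,45 \right)}\right) + \left(\left(-11\right)^{2} - -670\right) = \left(-25444 - 121\right) + \left(\left(-11\right)^{2} - -670\right) = -25565 + \left(121 + 670\right) = -25565 + 791 = -24774$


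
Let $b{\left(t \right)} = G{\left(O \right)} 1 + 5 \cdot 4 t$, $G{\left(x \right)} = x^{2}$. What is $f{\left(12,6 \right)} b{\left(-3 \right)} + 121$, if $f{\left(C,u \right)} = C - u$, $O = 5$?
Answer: $-89$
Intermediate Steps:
$b{\left(t \right)} = 25 + 20 t$ ($b{\left(t \right)} = 5^{2} \cdot 1 + 5 \cdot 4 t = 25 \cdot 1 + 20 t = 25 + 20 t$)
$f{\left(12,6 \right)} b{\left(-3 \right)} + 121 = \left(12 - 6\right) \left(25 + 20 \left(-3\right)\right) + 121 = \left(12 - 6\right) \left(25 - 60\right) + 121 = 6 \left(-35\right) + 121 = -210 + 121 = -89$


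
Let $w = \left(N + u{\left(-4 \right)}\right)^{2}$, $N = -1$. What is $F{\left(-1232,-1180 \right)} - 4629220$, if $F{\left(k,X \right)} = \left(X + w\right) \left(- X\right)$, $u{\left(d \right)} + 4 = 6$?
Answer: $-6020440$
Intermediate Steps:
$u{\left(d \right)} = 2$ ($u{\left(d \right)} = -4 + 6 = 2$)
$w = 1$ ($w = \left(-1 + 2\right)^{2} = 1^{2} = 1$)
$F{\left(k,X \right)} = - X \left(1 + X\right)$ ($F{\left(k,X \right)} = \left(X + 1\right) \left(- X\right) = \left(1 + X\right) \left(- X\right) = - X \left(1 + X\right)$)
$F{\left(-1232,-1180 \right)} - 4629220 = \left(-1\right) \left(-1180\right) \left(1 - 1180\right) - 4629220 = \left(-1\right) \left(-1180\right) \left(-1179\right) - 4629220 = -1391220 - 4629220 = -6020440$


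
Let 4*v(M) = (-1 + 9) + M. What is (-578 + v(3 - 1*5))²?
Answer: 1329409/4 ≈ 3.3235e+5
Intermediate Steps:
v(M) = 2 + M/4 (v(M) = ((-1 + 9) + M)/4 = (8 + M)/4 = 2 + M/4)
(-578 + v(3 - 1*5))² = (-578 + (2 + (3 - 1*5)/4))² = (-578 + (2 + (3 - 5)/4))² = (-578 + (2 + (¼)*(-2)))² = (-578 + (2 - ½))² = (-578 + 3/2)² = (-1153/2)² = 1329409/4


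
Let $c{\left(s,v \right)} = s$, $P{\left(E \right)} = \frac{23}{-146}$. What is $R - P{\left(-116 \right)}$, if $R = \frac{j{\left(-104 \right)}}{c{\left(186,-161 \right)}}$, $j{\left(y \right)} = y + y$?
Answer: $- \frac{13045}{13578} \approx -0.96074$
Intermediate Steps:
$P{\left(E \right)} = - \frac{23}{146}$ ($P{\left(E \right)} = 23 \left(- \frac{1}{146}\right) = - \frac{23}{146}$)
$j{\left(y \right)} = 2 y$
$R = - \frac{104}{93}$ ($R = \frac{2 \left(-104\right)}{186} = \left(-208\right) \frac{1}{186} = - \frac{104}{93} \approx -1.1183$)
$R - P{\left(-116 \right)} = - \frac{104}{93} - - \frac{23}{146} = - \frac{104}{93} + \frac{23}{146} = - \frac{13045}{13578}$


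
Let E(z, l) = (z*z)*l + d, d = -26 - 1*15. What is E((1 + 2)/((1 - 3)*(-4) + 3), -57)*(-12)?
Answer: 65688/121 ≈ 542.88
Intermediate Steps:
d = -41 (d = -26 - 15 = -41)
E(z, l) = -41 + l*z**2 (E(z, l) = (z*z)*l - 41 = z**2*l - 41 = l*z**2 - 41 = -41 + l*z**2)
E((1 + 2)/((1 - 3)*(-4) + 3), -57)*(-12) = (-41 - 57*(1 + 2)**2/((1 - 3)*(-4) + 3)**2)*(-12) = (-41 - 57*9/(-2*(-4) + 3)**2)*(-12) = (-41 - 57*9/(8 + 3)**2)*(-12) = (-41 - 57*(3/11)**2)*(-12) = (-41 - 57*9/121)*(-12) = (-41 - 513/121)*(-12) = -5474/121*(-12) = 65688/121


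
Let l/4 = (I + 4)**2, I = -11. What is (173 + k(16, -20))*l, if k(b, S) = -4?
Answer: 33124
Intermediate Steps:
l = 196 (l = 4*(-11 + 4)**2 = 4*(-7)**2 = 4*49 = 196)
(173 + k(16, -20))*l = (173 - 4)*196 = 169*196 = 33124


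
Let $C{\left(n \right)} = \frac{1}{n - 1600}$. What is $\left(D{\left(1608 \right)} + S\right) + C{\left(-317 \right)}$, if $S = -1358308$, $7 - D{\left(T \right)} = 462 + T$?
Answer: $- \frac{2607831208}{1917} \approx -1.3604 \cdot 10^{6}$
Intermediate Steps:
$D{\left(T \right)} = -455 - T$ ($D{\left(T \right)} = 7 - \left(462 + T\right) = -455 - T$)
$C{\left(n \right)} = \frac{1}{-1600 + n}$
$\left(D{\left(1608 \right)} + S\right) + C{\left(-317 \right)} = \left(\left(-455 - 1608\right) - 1358308\right) + \frac{1}{-1600 - 317} = \left(\left(-455 - 1608\right) - 1358308\right) + \frac{1}{-1917} = \left(-2063 - 1358308\right) - \frac{1}{1917} = -1360371 - \frac{1}{1917} = - \frac{2607831208}{1917}$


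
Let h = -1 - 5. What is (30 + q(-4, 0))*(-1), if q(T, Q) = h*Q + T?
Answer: -26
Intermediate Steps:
h = -6
q(T, Q) = T - 6*Q (q(T, Q) = -6*Q + T = T - 6*Q)
(30 + q(-4, 0))*(-1) = (30 + (-4 - 6*0))*(-1) = (30 + (-4 + 0))*(-1) = (30 - 4)*(-1) = 26*(-1) = -26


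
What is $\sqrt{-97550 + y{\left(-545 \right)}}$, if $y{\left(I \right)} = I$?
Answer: $i \sqrt{98095} \approx 313.2 i$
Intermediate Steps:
$\sqrt{-97550 + y{\left(-545 \right)}} = \sqrt{-97550 - 545} = \sqrt{-98095} = i \sqrt{98095}$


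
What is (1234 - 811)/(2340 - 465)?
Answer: 141/625 ≈ 0.22560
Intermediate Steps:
(1234 - 811)/(2340 - 465) = 423/1875 = 423*(1/1875) = 141/625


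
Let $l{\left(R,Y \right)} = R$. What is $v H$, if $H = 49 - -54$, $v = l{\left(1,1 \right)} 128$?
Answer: $13184$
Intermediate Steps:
$v = 128$ ($v = 1 \cdot 128 = 128$)
$H = 103$ ($H = 49 + 54 = 103$)
$v H = 128 \cdot 103 = 13184$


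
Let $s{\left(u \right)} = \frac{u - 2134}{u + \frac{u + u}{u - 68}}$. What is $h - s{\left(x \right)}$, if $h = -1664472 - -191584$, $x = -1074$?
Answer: $- \frac{225418601902}{153045} \approx -1.4729 \cdot 10^{6}$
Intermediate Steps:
$s{\left(u \right)} = \frac{-2134 + u}{u + \frac{2 u}{-68 + u}}$
$h = -1472888$ ($h = -1664472 + 191584 = -1472888$)
$h - s{\left(x \right)} = -1472888 - \frac{145112 + \left(-1074\right)^{2} - -2364948}{\left(-1074\right) \left(-66 - 1074\right)} = -1472888 - - \frac{145112 + 1153476 + 2364948}{1074 \left(-1140\right)} = -1472888 - \left(- \frac{1}{1074}\right) \left(- \frac{1}{1140}\right) 3663536 = -1472888 - \frac{457942}{153045} = - \frac{225418601902}{153045}$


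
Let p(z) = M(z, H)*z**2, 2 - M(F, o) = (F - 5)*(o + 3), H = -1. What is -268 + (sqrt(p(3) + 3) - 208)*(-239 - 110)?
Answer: 72324 - 349*sqrt(57) ≈ 69689.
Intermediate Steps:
M(F, o) = 2 - (-5 + F)*(3 + o) (M(F, o) = 2 - (F - 5)*(o + 3) = 2 - (-5 + F)*(3 + o))
p(z) = z**2*(12 - 2*z) (p(z) = (17 - 3*z + 5*(-1) - 1*z*(-1))*z**2 = (17 - 3*z - 5 + z)*z**2 = (12 - 2*z)*z**2 = z**2*(12 - 2*z))
-268 + (sqrt(p(3) + 3) - 208)*(-239 - 110) = -268 + (sqrt(2*3**2*(6 - 1*3) + 3) - 208)*(-239 - 110) = -268 + (sqrt(2*9*(6 - 3) + 3) - 208)*(-349) = -268 + (sqrt(2*9*3 + 3) - 208)*(-349) = -268 + (sqrt(54 + 3) - 208)*(-349) = -268 + (sqrt(57) - 208)*(-349) = -268 + (-208 + sqrt(57))*(-349) = -268 + (72592 - 349*sqrt(57)) = 72324 - 349*sqrt(57)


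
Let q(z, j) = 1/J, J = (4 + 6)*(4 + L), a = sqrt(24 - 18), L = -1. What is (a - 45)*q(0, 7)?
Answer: -3/2 + sqrt(6)/30 ≈ -1.4184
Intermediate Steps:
a = sqrt(6) ≈ 2.4495
J = 30 (J = (4 + 6)*(4 - 1) = 10*3 = 30)
q(z, j) = 1/30
(a - 45)*q(0, 7) = (sqrt(6) - 45)*(1/30) = (-45 + sqrt(6))*(1/30) = -3/2 + sqrt(6)/30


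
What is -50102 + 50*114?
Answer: -44402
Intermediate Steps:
-50102 + 50*114 = -50102 + 5700 = -44402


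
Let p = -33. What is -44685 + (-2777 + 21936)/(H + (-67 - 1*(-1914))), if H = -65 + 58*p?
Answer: -5917579/132 ≈ -44830.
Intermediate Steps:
H = -1979 (H = -65 + 58*(-33) = -65 - 1914 = -1979)
-44685 + (-2777 + 21936)/(H + (-67 - 1*(-1914))) = -44685 + (-2777 + 21936)/(-1979 + (-67 - 1*(-1914))) = -44685 + 19159/(-1979 + (-67 + 1914)) = -44685 + 19159/(-1979 + 1847) = -44685 + 19159/(-132) = -44685 + 19159*(-1/132) = -44685 - 19159/132 = -5917579/132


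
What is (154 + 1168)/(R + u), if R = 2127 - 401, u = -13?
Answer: 1322/1713 ≈ 0.77175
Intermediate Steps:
R = 1726
(154 + 1168)/(R + u) = (154 + 1168)/(1726 - 13) = 1322/1713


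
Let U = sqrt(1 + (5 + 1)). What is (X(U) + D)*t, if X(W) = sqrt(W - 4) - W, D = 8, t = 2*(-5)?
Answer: -80 + 10*sqrt(7) - 10*I*sqrt(4 - sqrt(7)) ≈ -53.542 - 11.637*I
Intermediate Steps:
t = -10
U = sqrt(7) (U = sqrt(1 + 6) = sqrt(7) ≈ 2.6458)
X(W) = sqrt(-4 + W) - W
(X(U) + D)*t = ((sqrt(-4 + sqrt(7)) - sqrt(7)) + 8)*(-10) = (8 + sqrt(-4 + sqrt(7)) - sqrt(7))*(-10) = -80 - 10*sqrt(-4 + sqrt(7)) + 10*sqrt(7)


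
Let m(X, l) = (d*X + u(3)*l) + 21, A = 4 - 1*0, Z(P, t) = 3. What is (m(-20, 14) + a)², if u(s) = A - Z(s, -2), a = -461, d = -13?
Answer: 27556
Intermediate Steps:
A = 4 (A = 4 + 0 = 4)
u(s) = 1 (u(s) = 4 - 1*3 = 4 - 3 = 1)
m(X, l) = 21 + l - 13*X (m(X, l) = (-13*X + 1*l) + 21 = (-13*X + l) + 21 = (l - 13*X) + 21 = 21 + l - 13*X)
(m(-20, 14) + a)² = ((21 + 14 - 13*(-20)) - 461)² = ((21 + 14 + 260) - 461)² = (295 - 461)² = (-166)² = 27556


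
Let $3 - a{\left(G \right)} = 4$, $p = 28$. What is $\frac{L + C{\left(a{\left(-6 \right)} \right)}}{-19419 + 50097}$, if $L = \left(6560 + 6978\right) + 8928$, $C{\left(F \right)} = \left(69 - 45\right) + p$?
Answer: $\frac{3753}{5113} \approx 0.73401$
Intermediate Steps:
$a{\left(G \right)} = -1$ ($a{\left(G \right)} = 3 - 4 = -1$)
$C{\left(F \right)} = 52$ ($C{\left(F \right)} = \left(69 - 45\right) + 28 = 24 + 28 = 52$)
$L = 22466$ ($L = 13538 + 8928 = 22466$)
$\frac{L + C{\left(a{\left(-6 \right)} \right)}}{-19419 + 50097} = \frac{22466 + 52}{-19419 + 50097} = \frac{22518}{30678} = 22518 \cdot \frac{1}{30678} = \frac{3753}{5113}$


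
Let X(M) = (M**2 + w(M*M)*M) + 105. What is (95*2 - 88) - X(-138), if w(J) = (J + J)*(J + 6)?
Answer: 100129524153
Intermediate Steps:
w(J) = 2*J*(6 + J) (w(J) = (2*J)*(6 + J) = 2*J*(6 + J))
X(M) = 105 + M**2 + 2*M**3*(6 + M**2) (X(M) = (M**2 + (2*(M*M)*(6 + M*M))*M) + 105 = (M**2 + (2*M**2*(6 + M**2))*M) + 105 = (M**2 + 2*M**3*(6 + M**2)) + 105 = 105 + M**2 + 2*M**3*(6 + M**2))
(95*2 - 88) - X(-138) = (95*2 - 88) - (105 + (-138)**2 + 2*(-138)**3*(6 + (-138)**2)) = (190 - 88) - (105 + 19044 + 2*(-2628072)*(6 + 19044)) = 102 - (105 + 19044 + 2*(-2628072)*19050) = 102 - (105 + 19044 - 100129543200) = 102 - 1*(-100129524051) = 102 + 100129524051 = 100129524153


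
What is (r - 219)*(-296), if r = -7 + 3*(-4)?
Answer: 70448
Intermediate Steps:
r = -19 (r = -7 - 12 = -19)
(r - 219)*(-296) = (-19 - 219)*(-296) = -238*(-296) = 70448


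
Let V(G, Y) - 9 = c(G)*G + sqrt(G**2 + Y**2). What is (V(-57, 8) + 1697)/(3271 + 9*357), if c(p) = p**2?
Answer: -183487/6484 + sqrt(3313)/6484 ≈ -28.290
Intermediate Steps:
V(G, Y) = 9 + G**3 + sqrt(G**2 + Y**2) (V(G, Y) = 9 + (G**2*G + sqrt(G**2 + Y**2)) = 9 + (G**3 + sqrt(G**2 + Y**2)) = 9 + G**3 + sqrt(G**2 + Y**2))
(V(-57, 8) + 1697)/(3271 + 9*357) = ((9 + (-57)**3 + sqrt((-57)**2 + 8**2)) + 1697)/(3271 + 9*357) = ((9 - 185193 + sqrt(3249 + 64)) + 1697)/(3271 + 3213) = ((9 - 185193 + sqrt(3313)) + 1697)/6484 = ((-185184 + sqrt(3313)) + 1697)*(1/6484) = (-183487 + sqrt(3313))*(1/6484) = -183487/6484 + sqrt(3313)/6484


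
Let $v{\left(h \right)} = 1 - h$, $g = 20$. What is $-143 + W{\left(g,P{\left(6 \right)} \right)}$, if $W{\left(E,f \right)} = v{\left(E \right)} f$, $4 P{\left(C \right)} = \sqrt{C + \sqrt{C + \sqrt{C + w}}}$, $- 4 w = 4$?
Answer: $-143 - \frac{19 \sqrt{6 + \sqrt{6 + \sqrt{5}}}}{4} \approx -157.15$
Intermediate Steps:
$w = -1$ ($w = \left(- \frac{1}{4}\right) 4 = -1$)
$P{\left(C \right)} = \frac{\sqrt{C + \sqrt{C + \sqrt{-1 + C}}}}{4}$ ($P{\left(C \right)} = \frac{\sqrt{C + \sqrt{C + \sqrt{C - 1}}}}{4} = \frac{\sqrt{C + \sqrt{C + \sqrt{-1 + C}}}}{4}$)
$W{\left(E,f \right)} = f \left(1 - E\right)$ ($W{\left(E,f \right)} = \left(1 - E\right) f = f \left(1 - E\right)$)
$-143 + W{\left(g,P{\left(6 \right)} \right)} = -143 + \frac{\sqrt{6 + \sqrt{6 + \sqrt{-1 + 6}}}}{4} \left(1 - 20\right) = -143 + \frac{\sqrt{6 + \sqrt{6 + \sqrt{5}}}}{4} \left(1 - 20\right) = -143 + \frac{\sqrt{6 + \sqrt{6 + \sqrt{5}}}}{4} \left(-19\right) = -143 - \frac{19 \sqrt{6 + \sqrt{6 + \sqrt{5}}}}{4}$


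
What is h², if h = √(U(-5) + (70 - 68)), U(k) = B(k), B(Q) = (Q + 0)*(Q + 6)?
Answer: -3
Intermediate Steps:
B(Q) = Q*(6 + Q)
U(k) = k*(6 + k)
h = I*√3 (h = √(-5*(6 - 5) + (70 - 68)) = √(-5*1 + 2) = √(-5 + 2) = √(-3) = I*√3 ≈ 1.732*I)
h² = (I*√3)² = -3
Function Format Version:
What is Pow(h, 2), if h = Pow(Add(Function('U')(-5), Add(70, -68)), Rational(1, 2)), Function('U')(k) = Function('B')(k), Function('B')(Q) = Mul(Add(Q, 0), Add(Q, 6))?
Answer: -3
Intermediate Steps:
Function('B')(Q) = Mul(Q, Add(6, Q))
Function('U')(k) = Mul(k, Add(6, k))
h = Mul(I, Pow(3, Rational(1, 2))) (h = Pow(Add(Mul(-5, Add(6, -5)), Add(70, -68)), Rational(1, 2)) = Pow(Add(Mul(-5, 1), 2), Rational(1, 2)) = Pow(Add(-5, 2), Rational(1, 2)) = Pow(-3, Rational(1, 2)) = Mul(I, Pow(3, Rational(1, 2))) ≈ Mul(1.7320, I))
Pow(h, 2) = Pow(Mul(I, Pow(3, Rational(1, 2))), 2) = -3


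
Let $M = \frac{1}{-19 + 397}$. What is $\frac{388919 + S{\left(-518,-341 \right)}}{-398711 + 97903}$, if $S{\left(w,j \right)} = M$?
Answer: $- \frac{147011383}{113705424} \approx -1.2929$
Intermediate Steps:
$M = \frac{1}{378} \approx 0.0026455$
$S{\left(w,j \right)} = \frac{1}{378}$
$\frac{388919 + S{\left(-518,-341 \right)}}{-398711 + 97903} = \frac{388919 + \frac{1}{378}}{-398711 + 97903} = \frac{147011383}{378 \left(-300808\right)} = \frac{147011383}{378} \left(- \frac{1}{300808}\right) = - \frac{147011383}{113705424}$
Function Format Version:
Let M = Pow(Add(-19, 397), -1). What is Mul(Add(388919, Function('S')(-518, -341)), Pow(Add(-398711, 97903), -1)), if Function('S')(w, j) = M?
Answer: Rational(-147011383, 113705424) ≈ -1.2929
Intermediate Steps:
M = Rational(1, 378) (M = Pow(378, -1) = Rational(1, 378) ≈ 0.0026455)
Function('S')(w, j) = Rational(1, 378)
Mul(Add(388919, Function('S')(-518, -341)), Pow(Add(-398711, 97903), -1)) = Mul(Add(388919, Rational(1, 378)), Pow(Add(-398711, 97903), -1)) = Mul(Rational(147011383, 378), Pow(-300808, -1)) = Mul(Rational(147011383, 378), Rational(-1, 300808)) = Rational(-147011383, 113705424)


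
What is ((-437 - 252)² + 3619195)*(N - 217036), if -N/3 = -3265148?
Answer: 39213197765728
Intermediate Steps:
N = 9795444 (N = -3*(-3265148) = 9795444)
((-437 - 252)² + 3619195)*(N - 217036) = ((-437 - 252)² + 3619195)*(9795444 - 217036) = ((-689)² + 3619195)*9578408 = (474721 + 3619195)*9578408 = 4093916*9578408 = 39213197765728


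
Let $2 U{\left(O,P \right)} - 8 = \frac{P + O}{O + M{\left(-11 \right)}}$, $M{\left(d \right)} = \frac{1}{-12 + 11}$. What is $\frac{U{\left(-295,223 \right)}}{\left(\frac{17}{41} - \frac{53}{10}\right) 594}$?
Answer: $- \frac{62525}{44021934} \approx -0.0014203$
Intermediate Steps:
$M{\left(d \right)} = -1$ ($M{\left(d \right)} = \frac{1}{-1} = -1$)
$U{\left(O,P \right)} = 4 + \frac{O + P}{2 \left(-1 + O\right)}$ ($U{\left(O,P \right)} = 4 + \frac{\left(P + O\right) \frac{1}{O - 1}}{2} = 4 + \frac{\left(O + P\right) \frac{1}{-1 + O}}{2} = 4 + \frac{\frac{1}{-1 + O} \left(O + P\right)}{2} = 4 + \frac{O + P}{2 \left(-1 + O\right)}$)
$\frac{U{\left(-295,223 \right)}}{\left(\frac{17}{41} - \frac{53}{10}\right) 594} = \frac{\frac{1}{2} \frac{1}{-1 - 295} \left(-8 + 223 + 9 \left(-295\right)\right)}{\left(\frac{17}{41} - \frac{53}{10}\right) 594} = \frac{\frac{1}{2} \frac{1}{-296} \left(-8 + 223 - 2655\right)}{\left(17 \cdot \frac{1}{41} - \frac{53}{10}\right) 594} = \frac{\frac{1}{2} \left(- \frac{1}{296}\right) \left(-2440\right)}{\left(\frac{17}{41} - \frac{53}{10}\right) 594} = \frac{305}{74 \left(\left(- \frac{2003}{410}\right) 594\right)} = \frac{305}{74 \left(- \frac{594891}{205}\right)} = \frac{305}{74} \left(- \frac{205}{594891}\right) = - \frac{62525}{44021934}$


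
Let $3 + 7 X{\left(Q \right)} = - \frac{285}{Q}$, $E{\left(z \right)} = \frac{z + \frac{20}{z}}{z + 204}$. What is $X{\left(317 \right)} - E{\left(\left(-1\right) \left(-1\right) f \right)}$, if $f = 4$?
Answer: $- \frac{277059}{461552} \approx -0.60028$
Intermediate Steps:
$E{\left(z \right)} = \frac{z + \frac{20}{z}}{204 + z}$
$X{\left(Q \right)} = - \frac{3}{7} - \frac{285}{7 Q}$ ($X{\left(Q \right)} = - \frac{3}{7} + \frac{\left(-285\right) \frac{1}{Q}}{7} = - \frac{3}{7} - \frac{285}{7 Q}$)
$X{\left(317 \right)} - E{\left(\left(-1\right) \left(-1\right) f \right)} = \frac{3 \left(-95 - 317\right)}{7 \cdot 317} - \frac{20 + \left(\left(-1\right) \left(-1\right) 4\right)^{2}}{\left(-1\right) \left(-1\right) 4 \left(204 + \left(-1\right) \left(-1\right) 4\right)} = \frac{3}{7} \cdot \frac{1}{317} \left(-95 - 317\right) - \frac{20 + \left(1 \cdot 4\right)^{2}}{1 \cdot 4 \left(204 + 1 \cdot 4\right)} = \frac{3}{7} \cdot \frac{1}{317} \left(-412\right) - \frac{20 + 4^{2}}{4 \left(204 + 4\right)} = - \frac{1236}{2219} - \frac{20 + 16}{4 \cdot 208} = - \frac{1236}{2219} - \frac{1}{4} \cdot \frac{1}{208} \cdot 36 = - \frac{1236}{2219} - \frac{9}{208} = - \frac{277059}{461552}$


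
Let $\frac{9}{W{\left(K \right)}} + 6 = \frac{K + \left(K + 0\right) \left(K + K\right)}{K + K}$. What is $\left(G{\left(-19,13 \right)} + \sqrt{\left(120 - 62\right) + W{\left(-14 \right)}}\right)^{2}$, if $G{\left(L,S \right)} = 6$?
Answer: $\frac{1216}{13} + \frac{24 \sqrt{2431}}{13} \approx 184.56$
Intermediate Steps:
$W{\left(K \right)} = \frac{9}{-6 + \frac{K + 2 K^{2}}{2 K}}$ ($W{\left(K \right)} = \frac{9}{-6 + \frac{K + \left(K + 0\right) \left(K + K\right)}{K + K}} = \frac{9}{-6 + \frac{K + K 2 K}{2 K}} = \frac{9}{-6 + \left(K + 2 K^{2}\right) \frac{1}{2 K}} = \frac{9}{-6 + \frac{K + 2 K^{2}}{2 K}}$)
$\left(G{\left(-19,13 \right)} + \sqrt{\left(120 - 62\right) + W{\left(-14 \right)}}\right)^{2} = \left(6 + \sqrt{\left(120 - 62\right) + \frac{18}{-11 + 2 \left(-14\right)}}\right)^{2} = \left(6 + \sqrt{58 + \frac{18}{-11 - 28}}\right)^{2} = \left(6 + \sqrt{58 + \frac{18}{-39}}\right)^{2} = \left(6 + \sqrt{58 + 18 \left(- \frac{1}{39}\right)}\right)^{2} = \left(6 + \sqrt{58 - \frac{6}{13}}\right)^{2} = \left(6 + \sqrt{\frac{748}{13}}\right)^{2} = \left(6 + \frac{2 \sqrt{2431}}{13}\right)^{2}$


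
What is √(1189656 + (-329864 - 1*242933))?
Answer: √616859 ≈ 785.40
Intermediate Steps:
√(1189656 + (-329864 - 1*242933)) = √(1189656 + (-329864 - 242933)) = √(1189656 - 572797) = √616859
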